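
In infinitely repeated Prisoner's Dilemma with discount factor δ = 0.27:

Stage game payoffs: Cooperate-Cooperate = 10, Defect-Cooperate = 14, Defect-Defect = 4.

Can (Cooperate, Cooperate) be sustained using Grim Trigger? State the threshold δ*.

δ* = 0.4; since δ = 0.27 < 0.4, cooperation cannot be sustained

Work:
For Grim Trigger:
Cooperate forever: 10/(1-δ)
Defect then punished: 14 + 4·δ/(1-δ)
Need: 10/(1-δ) ≥ 14 + 4·δ/(1-δ)
Solving: δ ≥ (T-R)/(T-P) = (14-10)/(14-4) = 0.4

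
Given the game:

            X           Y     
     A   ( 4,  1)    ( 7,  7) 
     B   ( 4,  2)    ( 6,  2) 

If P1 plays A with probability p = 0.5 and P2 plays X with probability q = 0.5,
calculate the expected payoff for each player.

E[P1] = 5.25, E[P2] = 3.0

Work:
E[P1] = p·q·π₁(A,X) + p·(1-q)·π₁(A,Y) + (1-p)·q·π₁(B,X) + (1-p)·(1-q)·π₁(B,Y)
= 0.5·0.5·4 + 0.5·0.5·7 + 0.5·0.5·4 + 0.5·0.5·6
= 5.25

E[P2] = 3.0 (similar calculation)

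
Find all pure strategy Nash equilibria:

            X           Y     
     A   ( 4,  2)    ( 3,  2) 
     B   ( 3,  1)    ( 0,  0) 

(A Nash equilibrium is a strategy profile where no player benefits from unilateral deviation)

Nash equilibrium: (A, X), (A, Y)

Work:
Best responses:
  P1 vs X: payoffs [4, 3] → best response A (payoff 4)
  P1 vs Y: payoffs [3, 0] → best response A (payoff 3)
  P2 vs A: payoffs [2, 2] → best response X/Y (payoff 2)
  P2 vs B: payoffs [1, 0] → best response X (payoff 1)
Mutual best responses: (A,X), (A,Y) → Nash equilibria.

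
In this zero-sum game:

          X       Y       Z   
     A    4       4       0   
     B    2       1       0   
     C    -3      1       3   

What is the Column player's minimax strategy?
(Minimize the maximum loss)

Column should play Z, value = 3

Work:
Column player minimizes Row's maximum payoff:
Column X: max payoff to Row = 4
Column Y: max payoff to Row = 4
Column Z: max payoff to Row = 3
Minimum is 3, achieved by column Z.
Minimax strategy: Z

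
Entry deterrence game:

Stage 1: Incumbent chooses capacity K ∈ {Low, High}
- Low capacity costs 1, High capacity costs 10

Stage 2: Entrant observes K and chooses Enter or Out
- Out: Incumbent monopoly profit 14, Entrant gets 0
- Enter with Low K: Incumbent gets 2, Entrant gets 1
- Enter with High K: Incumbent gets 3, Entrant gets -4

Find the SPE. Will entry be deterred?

SPE: (High, Enter|Low, Out|High); Entry deterred. Incumbent net profit = 4

Work:
After Low K: Entrant enters (1 > 0)
After High K: Entrant stays out (-4 < 0)
Incumbent: Low → 2−1=1, High → 14−10=4
Incumbent chooses High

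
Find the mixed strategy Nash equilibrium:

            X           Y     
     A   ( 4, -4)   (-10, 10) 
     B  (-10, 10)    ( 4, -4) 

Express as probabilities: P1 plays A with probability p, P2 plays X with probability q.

p = 0.5, q = 0.5

Work:
Find probabilities that make opponent indifferent:
P2 chooses q to make P1 indifferent between A and B
P1 chooses p to make P2 indifferent between X and Y
Mixed NE: P1 plays (A: 0.5, B: 0.5), P2 plays (X: 0.5, Y: 0.5)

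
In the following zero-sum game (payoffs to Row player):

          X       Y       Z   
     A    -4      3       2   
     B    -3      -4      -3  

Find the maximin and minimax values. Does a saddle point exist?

Maximin = -4, Minimax = -3, Saddle: False

Work:
Row minimums: [-4, -4] → maximin = -4
Column maximums: [-3, 3, 2] → minimax = -3
No saddle point (maximin ≠ minimax). Mixed strategy needed.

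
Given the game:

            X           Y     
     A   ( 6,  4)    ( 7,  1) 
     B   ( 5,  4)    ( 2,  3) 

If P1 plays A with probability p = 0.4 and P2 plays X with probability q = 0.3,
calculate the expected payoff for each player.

E[P1] = 4.42, E[P2] = 2.74

Work:
E[P1] = p·q·π₁(A,X) + p·(1-q)·π₁(A,Y) + (1-p)·q·π₁(B,X) + (1-p)·(1-q)·π₁(B,Y)
= 0.4·0.3·6 + 0.4·0.7·7 + 0.6·0.3·5 + 0.6·0.7·2
= 4.42

E[P2] = 2.74 (similar calculation)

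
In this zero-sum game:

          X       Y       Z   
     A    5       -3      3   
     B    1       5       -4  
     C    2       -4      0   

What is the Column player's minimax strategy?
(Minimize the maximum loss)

Column should play Z, value = 3

Work:
Column player minimizes Row's maximum payoff:
Column X: max payoff to Row = 5
Column Y: max payoff to Row = 5
Column Z: max payoff to Row = 3
Minimum is 3, achieved by column Z.
Minimax strategy: Z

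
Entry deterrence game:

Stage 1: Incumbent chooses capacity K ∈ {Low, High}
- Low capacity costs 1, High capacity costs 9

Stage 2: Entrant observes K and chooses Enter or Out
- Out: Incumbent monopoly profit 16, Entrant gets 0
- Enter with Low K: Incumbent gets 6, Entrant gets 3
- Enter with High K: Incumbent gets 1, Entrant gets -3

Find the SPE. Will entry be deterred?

SPE: (High, Enter|Low, Out|High); Entry deterred. Incumbent net profit = 7

Work:
After Low K: Entrant enters (3 > 0)
After High K: Entrant stays out (-3 < 0)
Incumbent: Low → 6−1=5, High → 16−9=7
Incumbent chooses High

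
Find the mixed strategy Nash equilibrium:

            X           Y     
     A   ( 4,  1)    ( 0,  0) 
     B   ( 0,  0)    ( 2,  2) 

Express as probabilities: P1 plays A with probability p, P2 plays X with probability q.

p = 0.6667, q = 0.3333

Work:
Find probabilities that make opponent indifferent:
P2 chooses q to make P1 indifferent between A and B
P1 chooses p to make P2 indifferent between X and Y
Mixed NE: P1 plays (A: 0.6667, B: 0.3333), P2 plays (X: 0.3333, Y: 0.6667)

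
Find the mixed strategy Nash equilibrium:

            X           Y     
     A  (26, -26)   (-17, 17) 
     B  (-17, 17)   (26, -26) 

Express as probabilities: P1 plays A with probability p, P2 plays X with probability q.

p = 0.5, q = 0.5

Work:
Find probabilities that make opponent indifferent:
P2 chooses q to make P1 indifferent between A and B
P1 chooses p to make P2 indifferent between X and Y
Mixed NE: P1 plays (A: 0.5, B: 0.5), P2 plays (X: 0.5, Y: 0.5)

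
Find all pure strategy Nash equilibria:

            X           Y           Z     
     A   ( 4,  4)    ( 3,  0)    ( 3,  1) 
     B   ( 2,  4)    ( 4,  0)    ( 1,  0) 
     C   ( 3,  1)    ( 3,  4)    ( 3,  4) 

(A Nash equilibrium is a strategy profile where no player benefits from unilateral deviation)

Nash equilibrium: (A, X), (C, Z)

Work:
Best responses:
  P1 vs X: payoffs [4, 2, 3] → best response A (payoff 4)
  P1 vs Y: payoffs [3, 4, 3] → best response B (payoff 4)
  P1 vs Z: payoffs [3, 1, 3] → best response A/C (payoff 3)
  P2 vs A: payoffs [4, 0, 1] → best response X (payoff 4)
  P2 vs B: payoffs [4, 0, 0] → best response X (payoff 4)
  P2 vs C: payoffs [1, 4, 4] → best response Y/Z (payoff 4)
Mutual best responses: (A,X), (C,Z) → Nash equilibria.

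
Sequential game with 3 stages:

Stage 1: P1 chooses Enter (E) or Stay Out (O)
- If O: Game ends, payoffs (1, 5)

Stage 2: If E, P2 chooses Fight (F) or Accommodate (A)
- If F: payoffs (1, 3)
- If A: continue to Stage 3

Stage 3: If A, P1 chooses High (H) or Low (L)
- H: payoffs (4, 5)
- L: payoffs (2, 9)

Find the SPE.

SPE: (E, A, H); Outcome (4, 5)

Work:
Stage 3: P1 chooses H (4 vs 2)
Stage 2: P2: F->3, A->5 (anticipating H). Choose A
Stage 1: P1: O->1, E->4 (anticipating A, H). Choose E
SPE path: E -> A -> H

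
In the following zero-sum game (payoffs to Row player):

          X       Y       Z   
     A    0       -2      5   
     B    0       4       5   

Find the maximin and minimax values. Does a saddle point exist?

Maximin = 0, Minimax = 0, Saddle: True

Work:
Row minimums: [-2, 0] → maximin = 0
Column maximums: [0, 4, 5] → minimax = 0
Saddle point exists! Game value = 0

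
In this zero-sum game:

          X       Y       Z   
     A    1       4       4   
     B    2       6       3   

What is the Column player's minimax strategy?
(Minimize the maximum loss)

Column should play X, value = 2

Work:
Column player minimizes Row's maximum payoff:
Column X: max payoff to Row = 2
Column Y: max payoff to Row = 6
Column Z: max payoff to Row = 4
Minimum is 2, achieved by column X.
Minimax strategy: X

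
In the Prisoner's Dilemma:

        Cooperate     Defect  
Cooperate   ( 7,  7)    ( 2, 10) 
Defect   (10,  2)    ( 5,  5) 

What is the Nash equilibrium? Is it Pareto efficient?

(Defect, Defect) is NE; not Pareto efficient

Work:
Defect dominates Cooperate for both players:
If P2 cooperates: Defect (10) > Cooperate (7)
If P2 defects: Defect (5) > Cooperate (2)
NE: (Defect, Defect) with payoff (5, 5)
But (Cooperate, Cooperate) = (7, 7) Pareto dominates (5, 5)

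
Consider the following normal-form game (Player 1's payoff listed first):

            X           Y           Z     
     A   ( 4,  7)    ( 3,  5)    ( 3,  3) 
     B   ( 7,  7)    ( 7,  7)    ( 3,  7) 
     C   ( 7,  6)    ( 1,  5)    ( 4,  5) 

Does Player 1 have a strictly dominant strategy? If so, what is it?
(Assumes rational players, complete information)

No strictly dominant strategy exists for Player 1

Work:
A strategy strictly dominates another if it gives a strictly higher payoff against every opponent action. Compare each pair of P1's strategies column-by-column:
  A vs B: [4 vs 7, 3 vs 7, 3 vs 3] → A does not strictly dominate B (column X: 4 ≤ 7)
  A vs C: [4 vs 7, 3 vs 1, 3 vs 4] → A does not strictly dominate C (column X: 4 ≤ 7)
  B vs A: [7 vs 4, 7 vs 3, 3 vs 3] → B does not strictly dominate A (column Z: 3 ≤ 3)
  B vs C: [7 vs 7, 7 vs 1, 3 vs 4] → B does not strictly dominate C (column X: 7 ≤ 7)
  C vs A: [7 vs 4, 1 vs 3, 4 vs 3] → C does not strictly dominate A (column Y: 1 ≤ 3)
  C vs B: [7 vs 7, 1 vs 7, 4 vs 3] → C does not strictly dominate B (column X: 7 ≤ 7)
No single strategy strictly dominates all others → no strictly dominant strategy.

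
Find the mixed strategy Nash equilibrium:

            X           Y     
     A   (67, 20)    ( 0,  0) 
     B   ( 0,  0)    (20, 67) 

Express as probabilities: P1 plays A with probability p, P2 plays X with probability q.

p = 0.7701, q = 0.2299

Work:
Find probabilities that make opponent indifferent:
P2 chooses q to make P1 indifferent between A and B
P1 chooses p to make P2 indifferent between X and Y
Mixed NE: P1 plays (A: 0.7701, B: 0.2299), P2 plays (X: 0.2299, Y: 0.7701)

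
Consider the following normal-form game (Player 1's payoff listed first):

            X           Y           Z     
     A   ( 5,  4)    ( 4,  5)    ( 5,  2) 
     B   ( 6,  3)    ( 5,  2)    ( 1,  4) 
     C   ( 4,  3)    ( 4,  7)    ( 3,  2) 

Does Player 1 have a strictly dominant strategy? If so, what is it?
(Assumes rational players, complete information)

No strictly dominant strategy exists for Player 1

Work:
A strategy strictly dominates another if it gives a strictly higher payoff against every opponent action. Compare each pair of P1's strategies column-by-column:
  A vs B: [5 vs 6, 4 vs 5, 5 vs 1] → A does not strictly dominate B (column X: 5 ≤ 6)
  A vs C: [5 vs 4, 4 vs 4, 5 vs 3] → A does not strictly dominate C (column Y: 4 ≤ 4)
  B vs A: [6 vs 5, 5 vs 4, 1 vs 5] → B does not strictly dominate A (column Z: 1 ≤ 5)
  B vs C: [6 vs 4, 5 vs 4, 1 vs 3] → B does not strictly dominate C (column Z: 1 ≤ 3)
  C vs A: [4 vs 5, 4 vs 4, 3 vs 5] → C does not strictly dominate A (column X: 4 ≤ 5)
  C vs B: [4 vs 6, 4 vs 5, 3 vs 1] → C does not strictly dominate B (column X: 4 ≤ 6)
No single strategy strictly dominates all others → no strictly dominant strategy.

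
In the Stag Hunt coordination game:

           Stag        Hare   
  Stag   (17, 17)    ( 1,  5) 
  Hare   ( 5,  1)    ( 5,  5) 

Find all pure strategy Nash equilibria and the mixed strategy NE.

Pure NE: (Stag, Stag) and (Hare, Hare); Mixed NE: p = 0.25, q = 0.25

Work:
Check pure NE:
(Stag, Stag): (17, 17) - no unilateral deviation beneficial
(Hare, Hare): (5, 5) - no unilateral deviation beneficial
Mixed NE: P1 plays Stag with p = 0.25, P2 plays Stag with q = 0.25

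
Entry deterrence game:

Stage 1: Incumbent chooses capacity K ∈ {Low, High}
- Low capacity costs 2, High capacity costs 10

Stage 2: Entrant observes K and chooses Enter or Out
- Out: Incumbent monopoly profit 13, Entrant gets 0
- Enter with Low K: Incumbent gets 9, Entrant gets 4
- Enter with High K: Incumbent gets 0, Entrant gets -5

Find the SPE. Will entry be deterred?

SPE: (Low, Enter|Low, Out|High); Entry not deterred. Incumbent net profit = 7, Entrant gets 4

Work:
After Low K: Entrant enters (4 > 0)
After High K: Entrant stays out (-5 < 0)
Incumbent: Low → 9−2=7, High → 13−10=3
Incumbent chooses Low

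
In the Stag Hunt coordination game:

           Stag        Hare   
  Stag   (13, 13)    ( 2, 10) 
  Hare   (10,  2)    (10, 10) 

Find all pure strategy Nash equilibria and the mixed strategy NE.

Pure NE: (Stag, Stag) and (Hare, Hare); Mixed NE: p = 0.7273, q = 0.7273

Work:
Check pure NE:
(Stag, Stag): (13, 13) - no unilateral deviation beneficial
(Hare, Hare): (10, 10) - no unilateral deviation beneficial
Mixed NE: P1 plays Stag with p = 0.7273, P2 plays Stag with q = 0.7273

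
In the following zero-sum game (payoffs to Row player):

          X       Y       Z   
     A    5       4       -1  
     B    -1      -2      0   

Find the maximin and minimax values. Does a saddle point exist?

Maximin = -1, Minimax = 0, Saddle: False

Work:
Row minimums: [-1, -2] → maximin = -1
Column maximums: [5, 4, 0] → minimax = 0
No saddle point (maximin ≠ minimax). Mixed strategy needed.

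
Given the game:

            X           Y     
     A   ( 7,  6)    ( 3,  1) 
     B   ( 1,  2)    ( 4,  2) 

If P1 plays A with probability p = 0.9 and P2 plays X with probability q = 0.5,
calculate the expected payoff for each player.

E[P1] = 4.75, E[P2] = 3.35

Work:
E[P1] = p·q·π₁(A,X) + p·(1-q)·π₁(A,Y) + (1-p)·q·π₁(B,X) + (1-p)·(1-q)·π₁(B,Y)
= 0.9·0.5·7 + 0.9·0.5·3 + 0.1·0.5·1 + 0.1·0.5·4
= 4.75

E[P2] = 3.35 (similar calculation)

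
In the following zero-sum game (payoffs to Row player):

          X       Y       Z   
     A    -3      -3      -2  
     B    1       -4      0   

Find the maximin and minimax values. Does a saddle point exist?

Maximin = -3, Minimax = -3, Saddle: True

Work:
Row minimums: [-3, -4] → maximin = -3
Column maximums: [1, -3, 0] → minimax = -3
Saddle point exists! Game value = -3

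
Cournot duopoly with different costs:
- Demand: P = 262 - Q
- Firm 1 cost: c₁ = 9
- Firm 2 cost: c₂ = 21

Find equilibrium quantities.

q₁* = 88.33, q₂* = 76.33

Work:
Reaction: q₁ = (262 - 9 - q₂)/2
Reaction: q₂ = (262 - 21 - q₁)/2
Solve simultaneously:
q₁* = (262 - 2×9 + 21)/3 = 88.33
q₂* = (262 - 2×21 + 9)/3 = 76.33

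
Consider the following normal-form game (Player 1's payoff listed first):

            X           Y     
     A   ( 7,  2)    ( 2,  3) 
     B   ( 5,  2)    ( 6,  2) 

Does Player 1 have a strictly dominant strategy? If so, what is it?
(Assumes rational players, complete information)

No strictly dominant strategy exists for Player 1

Work:
A strategy strictly dominates another if it gives a strictly higher payoff against every opponent action. Compare each pair of P1's strategies column-by-column:
  A vs B: [7 vs 5, 2 vs 6] → A does not strictly dominate B (column Y: 2 ≤ 6)
  B vs A: [5 vs 7, 6 vs 2] → B does not strictly dominate A (column X: 5 ≤ 7)
No single strategy strictly dominates all others → no strictly dominant strategy.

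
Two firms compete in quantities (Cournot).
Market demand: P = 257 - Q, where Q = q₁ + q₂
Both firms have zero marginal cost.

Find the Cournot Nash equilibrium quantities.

q₁* = q₂* = 85.67; P* = 85.67

Work:
Profit: π_i = P·q_i = (a - q_i - q_j)·q_i
FOC: ∂π_i/∂q_i = a - 2q_i - q_j = 0
Reaction function: q_i = (257 - q_j)/2
Symmetry: q* = 257/3 = 85.67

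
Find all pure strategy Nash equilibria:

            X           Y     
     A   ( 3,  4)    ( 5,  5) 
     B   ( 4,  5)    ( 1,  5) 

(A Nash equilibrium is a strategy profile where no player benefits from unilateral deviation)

Nash equilibrium: (A, Y), (B, X)

Work:
Best responses:
  P1 vs X: payoffs [3, 4] → best response B (payoff 4)
  P1 vs Y: payoffs [5, 1] → best response A (payoff 5)
  P2 vs A: payoffs [4, 5] → best response Y (payoff 5)
  P2 vs B: payoffs [5, 5] → best response X/Y (payoff 5)
Mutual best responses: (A,Y), (B,X) → Nash equilibria.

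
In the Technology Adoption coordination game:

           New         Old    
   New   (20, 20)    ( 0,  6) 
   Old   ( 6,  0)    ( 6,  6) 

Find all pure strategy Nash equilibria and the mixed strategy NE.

Pure NE: (New, New) and (Old, Old); Mixed NE: p = 0.3, q = 0.3

Work:
Check pure NE:
(New, New): (20, 20) - no unilateral deviation beneficial
(Old, Old): (6, 6) - no unilateral deviation beneficial
Mixed NE: P1 plays New with p = 0.3, P2 plays New with q = 0.3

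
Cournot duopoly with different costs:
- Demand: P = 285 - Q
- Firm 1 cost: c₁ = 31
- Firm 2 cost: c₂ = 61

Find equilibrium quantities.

q₁* = 94.67, q₂* = 64.67

Work:
Reaction: q₁ = (285 - 31 - q₂)/2
Reaction: q₂ = (285 - 61 - q₁)/2
Solve simultaneously:
q₁* = (285 - 2×31 + 61)/3 = 94.67
q₂* = (285 - 2×61 + 31)/3 = 64.67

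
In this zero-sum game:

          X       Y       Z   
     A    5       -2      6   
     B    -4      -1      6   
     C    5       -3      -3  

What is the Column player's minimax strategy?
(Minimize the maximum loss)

Column should play Y, value = -1

Work:
Column player minimizes Row's maximum payoff:
Column X: max payoff to Row = 5
Column Y: max payoff to Row = -1
Column Z: max payoff to Row = 6
Minimum is -1, achieved by column Y.
Minimax strategy: Y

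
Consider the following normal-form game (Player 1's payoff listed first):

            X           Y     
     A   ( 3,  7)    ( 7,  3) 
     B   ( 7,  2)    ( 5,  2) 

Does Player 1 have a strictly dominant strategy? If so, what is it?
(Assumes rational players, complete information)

No strictly dominant strategy exists for Player 1

Work:
A strategy strictly dominates another if it gives a strictly higher payoff against every opponent action. Compare each pair of P1's strategies column-by-column:
  A vs B: [3 vs 7, 7 vs 5] → A does not strictly dominate B (column X: 3 ≤ 7)
  B vs A: [7 vs 3, 5 vs 7] → B does not strictly dominate A (column Y: 5 ≤ 7)
No single strategy strictly dominates all others → no strictly dominant strategy.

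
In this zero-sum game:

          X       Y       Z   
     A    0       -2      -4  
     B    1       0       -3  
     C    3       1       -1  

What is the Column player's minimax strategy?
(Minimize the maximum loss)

Column should play Z, value = -1

Work:
Column player minimizes Row's maximum payoff:
Column X: max payoff to Row = 3
Column Y: max payoff to Row = 1
Column Z: max payoff to Row = -1
Minimum is -1, achieved by column Z.
Minimax strategy: Z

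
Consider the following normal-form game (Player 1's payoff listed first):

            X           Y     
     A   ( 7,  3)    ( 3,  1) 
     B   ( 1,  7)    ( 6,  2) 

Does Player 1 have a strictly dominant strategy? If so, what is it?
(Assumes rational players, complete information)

No strictly dominant strategy exists for Player 1

Work:
A strategy strictly dominates another if it gives a strictly higher payoff against every opponent action. Compare each pair of P1's strategies column-by-column:
  A vs B: [7 vs 1, 3 vs 6] → A does not strictly dominate B (column Y: 3 ≤ 6)
  B vs A: [1 vs 7, 6 vs 3] → B does not strictly dominate A (column X: 1 ≤ 7)
No single strategy strictly dominates all others → no strictly dominant strategy.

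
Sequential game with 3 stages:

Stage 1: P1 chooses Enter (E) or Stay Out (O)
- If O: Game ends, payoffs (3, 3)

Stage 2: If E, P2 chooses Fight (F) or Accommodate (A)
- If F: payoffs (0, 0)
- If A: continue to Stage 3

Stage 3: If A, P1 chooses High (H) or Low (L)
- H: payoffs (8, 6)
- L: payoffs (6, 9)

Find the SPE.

SPE: (E, A, H); Outcome (8, 6)

Work:
Stage 3: P1 chooses H (8 vs 6)
Stage 2: P2: F->0, A->6 (anticipating H). Choose A
Stage 1: P1: O->3, E->8 (anticipating A, H). Choose E
SPE path: E -> A -> H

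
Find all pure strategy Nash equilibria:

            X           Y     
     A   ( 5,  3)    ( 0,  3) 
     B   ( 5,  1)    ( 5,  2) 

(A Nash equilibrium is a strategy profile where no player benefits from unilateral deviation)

Nash equilibrium: (A, X), (B, Y)

Work:
Best responses:
  P1 vs X: payoffs [5, 5] → best response A/B (payoff 5)
  P1 vs Y: payoffs [0, 5] → best response B (payoff 5)
  P2 vs A: payoffs [3, 3] → best response X/Y (payoff 3)
  P2 vs B: payoffs [1, 2] → best response Y (payoff 2)
Mutual best responses: (A,X), (B,Y) → Nash equilibria.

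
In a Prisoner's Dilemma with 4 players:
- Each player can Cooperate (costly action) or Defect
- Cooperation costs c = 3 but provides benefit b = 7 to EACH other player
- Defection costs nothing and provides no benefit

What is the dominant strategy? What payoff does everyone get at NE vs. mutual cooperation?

Dominant: Defect; NE payoff = 0; Coop payoff = 18

Work:
Defect dominates (saves cost c = 3, benefit to others is external)
NE: All defect → everyone gets 0
If all cooperate: each receives (3)×7 - 3 = 18
Social dilemma: 18 > 0 but NE gives 0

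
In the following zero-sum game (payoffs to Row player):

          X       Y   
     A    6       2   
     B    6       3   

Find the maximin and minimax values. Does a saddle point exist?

Maximin = 3, Minimax = 3, Saddle: True

Work:
Row minimums: [2, 3] → maximin = 3
Column maximums: [6, 3] → minimax = 3
Saddle point exists! Game value = 3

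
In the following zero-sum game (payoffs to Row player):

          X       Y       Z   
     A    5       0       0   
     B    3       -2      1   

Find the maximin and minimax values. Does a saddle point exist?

Maximin = 0, Minimax = 0, Saddle: True

Work:
Row minimums: [0, -2] → maximin = 0
Column maximums: [5, 0, 1] → minimax = 0
Saddle point exists! Game value = 0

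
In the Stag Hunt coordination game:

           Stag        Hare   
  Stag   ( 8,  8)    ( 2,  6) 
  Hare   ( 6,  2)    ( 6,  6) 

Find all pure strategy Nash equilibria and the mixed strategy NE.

Pure NE: (Stag, Stag) and (Hare, Hare); Mixed NE: p = 0.6667, q = 0.6667

Work:
Check pure NE:
(Stag, Stag): (8, 8) - no unilateral deviation beneficial
(Hare, Hare): (6, 6) - no unilateral deviation beneficial
Mixed NE: P1 plays Stag with p = 0.6667, P2 plays Stag with q = 0.6667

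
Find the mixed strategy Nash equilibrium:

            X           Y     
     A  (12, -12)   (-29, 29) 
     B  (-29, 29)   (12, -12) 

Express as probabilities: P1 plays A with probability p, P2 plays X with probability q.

p = 0.5, q = 0.5

Work:
Find probabilities that make opponent indifferent:
P2 chooses q to make P1 indifferent between A and B
P1 chooses p to make P2 indifferent between X and Y
Mixed NE: P1 plays (A: 0.5, B: 0.5), P2 plays (X: 0.5, Y: 0.5)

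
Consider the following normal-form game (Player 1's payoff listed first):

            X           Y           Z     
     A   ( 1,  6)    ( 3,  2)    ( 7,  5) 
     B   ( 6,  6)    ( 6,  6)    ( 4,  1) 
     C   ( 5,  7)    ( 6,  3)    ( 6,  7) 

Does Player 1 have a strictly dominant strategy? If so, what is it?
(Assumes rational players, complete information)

No strictly dominant strategy exists for Player 1

Work:
A strategy strictly dominates another if it gives a strictly higher payoff against every opponent action. Compare each pair of P1's strategies column-by-column:
  A vs B: [1 vs 6, 3 vs 6, 7 vs 4] → A does not strictly dominate B (column X: 1 ≤ 6)
  A vs C: [1 vs 5, 3 vs 6, 7 vs 6] → A does not strictly dominate C (column X: 1 ≤ 5)
  B vs A: [6 vs 1, 6 vs 3, 4 vs 7] → B does not strictly dominate A (column Z: 4 ≤ 7)
  B vs C: [6 vs 5, 6 vs 6, 4 vs 6] → B does not strictly dominate C (column Y: 6 ≤ 6)
  C vs A: [5 vs 1, 6 vs 3, 6 vs 7] → C does not strictly dominate A (column Z: 6 ≤ 7)
  C vs B: [5 vs 6, 6 vs 6, 6 vs 4] → C does not strictly dominate B (column X: 5 ≤ 6)
No single strategy strictly dominates all others → no strictly dominant strategy.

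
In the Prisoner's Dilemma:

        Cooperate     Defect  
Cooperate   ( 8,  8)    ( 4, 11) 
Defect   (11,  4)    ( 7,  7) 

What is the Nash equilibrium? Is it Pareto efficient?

(Defect, Defect) is NE; not Pareto efficient

Work:
Defect dominates Cooperate for both players:
If P2 cooperates: Defect (11) > Cooperate (8)
If P2 defects: Defect (7) > Cooperate (4)
NE: (Defect, Defect) with payoff (7, 7)
But (Cooperate, Cooperate) = (8, 8) Pareto dominates (7, 7)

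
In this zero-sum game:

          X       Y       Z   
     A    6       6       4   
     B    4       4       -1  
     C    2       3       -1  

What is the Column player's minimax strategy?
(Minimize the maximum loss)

Column should play Z, value = 4

Work:
Column player minimizes Row's maximum payoff:
Column X: max payoff to Row = 6
Column Y: max payoff to Row = 6
Column Z: max payoff to Row = 4
Minimum is 4, achieved by column Z.
Minimax strategy: Z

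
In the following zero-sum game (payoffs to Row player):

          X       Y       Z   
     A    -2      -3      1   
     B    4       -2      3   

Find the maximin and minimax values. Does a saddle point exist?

Maximin = -2, Minimax = -2, Saddle: True

Work:
Row minimums: [-3, -2] → maximin = -2
Column maximums: [4, -2, 3] → minimax = -2
Saddle point exists! Game value = -2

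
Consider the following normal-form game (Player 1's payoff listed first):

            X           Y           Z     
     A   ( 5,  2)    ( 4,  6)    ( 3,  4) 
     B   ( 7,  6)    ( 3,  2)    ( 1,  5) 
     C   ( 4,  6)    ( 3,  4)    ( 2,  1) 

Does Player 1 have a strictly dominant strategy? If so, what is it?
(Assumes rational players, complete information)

No strictly dominant strategy exists for Player 1

Work:
A strategy strictly dominates another if it gives a strictly higher payoff against every opponent action. Compare each pair of P1's strategies column-by-column:
  A vs B: [5 vs 7, 4 vs 3, 3 vs 1] → A does not strictly dominate B (column X: 5 ≤ 7)
  A vs C: [5 vs 4, 4 vs 3, 3 vs 2] → A strictly dominates C
  B vs A: [7 vs 5, 3 vs 4, 1 vs 3] → B does not strictly dominate A (column Y: 3 ≤ 4)
  B vs C: [7 vs 4, 3 vs 3, 1 vs 2] → B does not strictly dominate C (column Y: 3 ≤ 3)
  C vs A: [4 vs 5, 3 vs 4, 2 vs 3] → C does not strictly dominate A (column X: 4 ≤ 5)
  C vs B: [4 vs 7, 3 vs 3, 2 vs 1] → C does not strictly dominate B (column X: 4 ≤ 7)
No single strategy strictly dominates all others → no strictly dominant strategy.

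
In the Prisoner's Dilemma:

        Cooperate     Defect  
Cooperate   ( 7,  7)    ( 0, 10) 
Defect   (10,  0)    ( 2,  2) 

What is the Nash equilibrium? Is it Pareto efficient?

(Defect, Defect) is NE; not Pareto efficient

Work:
Defect dominates Cooperate for both players:
If P2 cooperates: Defect (10) > Cooperate (7)
If P2 defects: Defect (2) > Cooperate (0)
NE: (Defect, Defect) with payoff (2, 2)
But (Cooperate, Cooperate) = (7, 7) Pareto dominates (2, 2)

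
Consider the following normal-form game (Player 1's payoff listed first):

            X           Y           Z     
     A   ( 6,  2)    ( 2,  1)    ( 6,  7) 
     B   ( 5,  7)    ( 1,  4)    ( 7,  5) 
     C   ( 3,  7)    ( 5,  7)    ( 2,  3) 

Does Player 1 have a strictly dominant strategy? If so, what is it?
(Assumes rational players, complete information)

No strictly dominant strategy exists for Player 1

Work:
A strategy strictly dominates another if it gives a strictly higher payoff against every opponent action. Compare each pair of P1's strategies column-by-column:
  A vs B: [6 vs 5, 2 vs 1, 6 vs 7] → A does not strictly dominate B (column Z: 6 ≤ 7)
  A vs C: [6 vs 3, 2 vs 5, 6 vs 2] → A does not strictly dominate C (column Y: 2 ≤ 5)
  B vs A: [5 vs 6, 1 vs 2, 7 vs 6] → B does not strictly dominate A (column X: 5 ≤ 6)
  B vs C: [5 vs 3, 1 vs 5, 7 vs 2] → B does not strictly dominate C (column Y: 1 ≤ 5)
  C vs A: [3 vs 6, 5 vs 2, 2 vs 6] → C does not strictly dominate A (column X: 3 ≤ 6)
  C vs B: [3 vs 5, 5 vs 1, 2 vs 7] → C does not strictly dominate B (column X: 3 ≤ 5)
No single strategy strictly dominates all others → no strictly dominant strategy.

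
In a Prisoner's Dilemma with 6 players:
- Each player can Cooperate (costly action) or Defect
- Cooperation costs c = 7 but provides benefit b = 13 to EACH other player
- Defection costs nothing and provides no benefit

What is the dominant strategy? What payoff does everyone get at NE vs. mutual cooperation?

Dominant: Defect; NE payoff = 0; Coop payoff = 58

Work:
Defect dominates (saves cost c = 7, benefit to others is external)
NE: All defect → everyone gets 0
If all cooperate: each receives (5)×13 - 7 = 58
Social dilemma: 58 > 0 but NE gives 0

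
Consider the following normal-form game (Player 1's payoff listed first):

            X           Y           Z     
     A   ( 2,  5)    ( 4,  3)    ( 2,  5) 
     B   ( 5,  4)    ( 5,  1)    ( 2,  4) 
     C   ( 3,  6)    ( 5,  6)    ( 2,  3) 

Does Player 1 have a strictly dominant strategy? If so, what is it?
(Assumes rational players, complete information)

No strictly dominant strategy exists for Player 1

Work:
A strategy strictly dominates another if it gives a strictly higher payoff against every opponent action. Compare each pair of P1's strategies column-by-column:
  A vs B: [2 vs 5, 4 vs 5, 2 vs 2] → A does not strictly dominate B (column X: 2 ≤ 5)
  A vs C: [2 vs 3, 4 vs 5, 2 vs 2] → A does not strictly dominate C (column X: 2 ≤ 3)
  B vs A: [5 vs 2, 5 vs 4, 2 vs 2] → B does not strictly dominate A (column Z: 2 ≤ 2)
  B vs C: [5 vs 3, 5 vs 5, 2 vs 2] → B does not strictly dominate C (column Y: 5 ≤ 5)
  C vs A: [3 vs 2, 5 vs 4, 2 vs 2] → C does not strictly dominate A (column Z: 2 ≤ 2)
  C vs B: [3 vs 5, 5 vs 5, 2 vs 2] → C does not strictly dominate B (column X: 3 ≤ 5)
No single strategy strictly dominates all others → no strictly dominant strategy.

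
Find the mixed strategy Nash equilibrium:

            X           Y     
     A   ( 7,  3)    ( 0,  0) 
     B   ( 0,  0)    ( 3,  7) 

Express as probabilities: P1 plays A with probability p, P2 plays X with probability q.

p = 0.7, q = 0.3

Work:
Find probabilities that make opponent indifferent:
P2 chooses q to make P1 indifferent between A and B
P1 chooses p to make P2 indifferent between X and Y
Mixed NE: P1 plays (A: 0.7, B: 0.3), P2 plays (X: 0.3, Y: 0.7)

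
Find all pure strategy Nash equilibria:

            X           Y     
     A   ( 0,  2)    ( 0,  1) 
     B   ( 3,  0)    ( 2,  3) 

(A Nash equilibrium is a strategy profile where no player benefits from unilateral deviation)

Nash equilibrium: (B, Y)

Work:
Best responses:
  P1 vs X: payoffs [0, 3] → best response B (payoff 3)
  P1 vs Y: payoffs [0, 2] → best response B (payoff 2)
  P2 vs A: payoffs [2, 1] → best response X (payoff 2)
  P2 vs B: payoffs [0, 3] → best response Y (payoff 3)
Mutual best responses: (B,Y) → Nash equilibria.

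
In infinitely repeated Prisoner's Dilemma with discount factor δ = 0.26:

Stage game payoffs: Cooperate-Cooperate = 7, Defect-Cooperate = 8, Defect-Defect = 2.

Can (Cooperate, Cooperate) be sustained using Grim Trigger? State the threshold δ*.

δ* = 0.1667; since δ = 0.26 ≥ 0.1667, cooperation can be sustained

Work:
For Grim Trigger:
Cooperate forever: 7/(1-δ)
Defect then punished: 8 + 2·δ/(1-δ)
Need: 7/(1-δ) ≥ 8 + 2·δ/(1-δ)
Solving: δ ≥ (T-R)/(T-P) = (8-7)/(8-2) = 0.1667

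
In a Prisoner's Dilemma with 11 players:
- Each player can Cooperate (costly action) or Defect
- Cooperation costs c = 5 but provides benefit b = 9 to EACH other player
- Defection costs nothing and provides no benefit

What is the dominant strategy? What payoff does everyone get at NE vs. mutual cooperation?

Dominant: Defect; NE payoff = 0; Coop payoff = 85

Work:
Defect dominates (saves cost c = 5, benefit to others is external)
NE: All defect → everyone gets 0
If all cooperate: each receives (10)×9 - 5 = 85
Social dilemma: 85 > 0 but NE gives 0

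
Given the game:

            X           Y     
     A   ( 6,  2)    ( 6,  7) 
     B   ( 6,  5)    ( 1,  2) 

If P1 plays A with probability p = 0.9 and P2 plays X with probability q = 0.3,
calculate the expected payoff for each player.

E[P1] = 5.65, E[P2] = 5.24

Work:
E[P1] = p·q·π₁(A,X) + p·(1-q)·π₁(A,Y) + (1-p)·q·π₁(B,X) + (1-p)·(1-q)·π₁(B,Y)
= 0.9·0.3·6 + 0.9·0.7·6 + 0.1·0.3·6 + 0.1·0.7·1
= 5.65

E[P2] = 5.24 (similar calculation)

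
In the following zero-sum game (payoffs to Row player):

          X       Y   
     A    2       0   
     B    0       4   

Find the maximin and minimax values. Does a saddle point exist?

Maximin = 0, Minimax = 2, Saddle: False

Work:
Row minimums: [0, 0] → maximin = 0
Column maximums: [2, 4] → minimax = 2
No saddle point (maximin ≠ minimax). Mixed strategy needed.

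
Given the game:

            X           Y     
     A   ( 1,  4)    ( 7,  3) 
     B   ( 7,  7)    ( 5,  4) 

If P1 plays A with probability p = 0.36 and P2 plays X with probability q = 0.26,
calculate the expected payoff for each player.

E[P1] = 5.4912, E[P2] = 4.2328

Work:
E[P1] = p·q·π₁(A,X) + p·(1-q)·π₁(A,Y) + (1-p)·q·π₁(B,X) + (1-p)·(1-q)·π₁(B,Y)
= 0.36·0.26·1 + 0.36·0.74·7 + 0.64·0.26·7 + 0.64·0.74·5
= 5.4912

E[P2] = 4.2328 (similar calculation)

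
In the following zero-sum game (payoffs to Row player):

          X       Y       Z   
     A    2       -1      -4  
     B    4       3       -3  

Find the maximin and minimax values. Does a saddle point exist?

Maximin = -3, Minimax = -3, Saddle: True

Work:
Row minimums: [-4, -3] → maximin = -3
Column maximums: [4, 3, -3] → minimax = -3
Saddle point exists! Game value = -3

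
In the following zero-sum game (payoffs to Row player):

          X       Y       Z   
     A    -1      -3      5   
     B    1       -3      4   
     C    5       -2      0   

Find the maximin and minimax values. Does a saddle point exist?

Maximin = -2, Minimax = -2, Saddle: True

Work:
Row minimums: [-3, -3, -2] → maximin = -2
Column maximums: [5, -2, 5] → minimax = -2
Saddle point exists! Game value = -2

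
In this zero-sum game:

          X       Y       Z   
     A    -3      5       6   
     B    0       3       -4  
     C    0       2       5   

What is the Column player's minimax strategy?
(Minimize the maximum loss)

Column should play X, value = 0

Work:
Column player minimizes Row's maximum payoff:
Column X: max payoff to Row = 0
Column Y: max payoff to Row = 5
Column Z: max payoff to Row = 6
Minimum is 0, achieved by column X.
Minimax strategy: X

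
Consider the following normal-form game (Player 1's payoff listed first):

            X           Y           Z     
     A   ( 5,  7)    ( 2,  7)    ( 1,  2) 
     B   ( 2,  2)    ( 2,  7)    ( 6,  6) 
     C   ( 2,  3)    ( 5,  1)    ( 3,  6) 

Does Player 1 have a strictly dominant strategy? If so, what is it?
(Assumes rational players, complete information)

No strictly dominant strategy exists for Player 1

Work:
A strategy strictly dominates another if it gives a strictly higher payoff against every opponent action. Compare each pair of P1's strategies column-by-column:
  A vs B: [5 vs 2, 2 vs 2, 1 vs 6] → A does not strictly dominate B (column Y: 2 ≤ 2)
  A vs C: [5 vs 2, 2 vs 5, 1 vs 3] → A does not strictly dominate C (column Y: 2 ≤ 5)
  B vs A: [2 vs 5, 2 vs 2, 6 vs 1] → B does not strictly dominate A (column X: 2 ≤ 5)
  B vs C: [2 vs 2, 2 vs 5, 6 vs 3] → B does not strictly dominate C (column X: 2 ≤ 2)
  C vs A: [2 vs 5, 5 vs 2, 3 vs 1] → C does not strictly dominate A (column X: 2 ≤ 5)
  C vs B: [2 vs 2, 5 vs 2, 3 vs 6] → C does not strictly dominate B (column X: 2 ≤ 2)
No single strategy strictly dominates all others → no strictly dominant strategy.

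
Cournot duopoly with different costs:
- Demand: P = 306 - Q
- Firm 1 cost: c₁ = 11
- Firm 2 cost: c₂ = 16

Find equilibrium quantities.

q₁* = 100.0, q₂* = 95.0

Work:
Reaction: q₁ = (306 - 11 - q₂)/2
Reaction: q₂ = (306 - 16 - q₁)/2
Solve simultaneously:
q₁* = (306 - 2×11 + 16)/3 = 100.0
q₂* = (306 - 2×16 + 11)/3 = 95.0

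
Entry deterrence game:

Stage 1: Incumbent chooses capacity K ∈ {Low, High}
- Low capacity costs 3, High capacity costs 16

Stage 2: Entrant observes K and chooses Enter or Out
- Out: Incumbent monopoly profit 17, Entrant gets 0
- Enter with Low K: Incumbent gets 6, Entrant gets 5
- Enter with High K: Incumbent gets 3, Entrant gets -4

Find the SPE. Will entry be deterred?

SPE: (Low, Enter|Low, Out|High); Entry not deterred. Incumbent net profit = 3, Entrant gets 5

Work:
After Low K: Entrant enters (5 > 0)
After High K: Entrant stays out (-4 < 0)
Incumbent: Low → 6−3=3, High → 17−16=1
Incumbent chooses Low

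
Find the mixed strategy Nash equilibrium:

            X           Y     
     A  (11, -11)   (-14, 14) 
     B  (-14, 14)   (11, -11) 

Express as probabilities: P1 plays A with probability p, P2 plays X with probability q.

p = 0.5, q = 0.5

Work:
Find probabilities that make opponent indifferent:
P2 chooses q to make P1 indifferent between A and B
P1 chooses p to make P2 indifferent between X and Y
Mixed NE: P1 plays (A: 0.5, B: 0.5), P2 plays (X: 0.5, Y: 0.5)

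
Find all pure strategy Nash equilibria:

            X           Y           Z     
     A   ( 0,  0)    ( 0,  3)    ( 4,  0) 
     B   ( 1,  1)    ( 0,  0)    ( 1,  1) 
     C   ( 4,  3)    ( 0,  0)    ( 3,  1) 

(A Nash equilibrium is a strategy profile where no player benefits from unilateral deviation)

Nash equilibrium: (A, Y), (C, X)

Work:
Best responses:
  P1 vs X: payoffs [0, 1, 4] → best response C (payoff 4)
  P1 vs Y: payoffs [0, 0, 0] → best response A/B/C (payoff 0)
  P1 vs Z: payoffs [4, 1, 3] → best response A (payoff 4)
  P2 vs A: payoffs [0, 3, 0] → best response Y (payoff 3)
  P2 vs B: payoffs [1, 0, 1] → best response X/Z (payoff 1)
  P2 vs C: payoffs [3, 0, 1] → best response X (payoff 3)
Mutual best responses: (A,Y), (C,X) → Nash equilibria.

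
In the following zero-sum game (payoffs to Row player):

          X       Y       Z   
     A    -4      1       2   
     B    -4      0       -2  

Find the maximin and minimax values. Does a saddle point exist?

Maximin = -4, Minimax = -4, Saddle: True

Work:
Row minimums: [-4, -4] → maximin = -4
Column maximums: [-4, 1, 2] → minimax = -4
Saddle point exists! Game value = -4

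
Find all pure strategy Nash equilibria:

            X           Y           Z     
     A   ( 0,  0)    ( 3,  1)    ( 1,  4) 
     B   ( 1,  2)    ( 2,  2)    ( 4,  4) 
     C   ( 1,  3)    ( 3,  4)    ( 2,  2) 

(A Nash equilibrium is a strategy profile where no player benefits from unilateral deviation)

Nash equilibrium: (B, Z), (C, Y)

Work:
Best responses:
  P1 vs X: payoffs [0, 1, 1] → best response B/C (payoff 1)
  P1 vs Y: payoffs [3, 2, 3] → best response A/C (payoff 3)
  P1 vs Z: payoffs [1, 4, 2] → best response B (payoff 4)
  P2 vs A: payoffs [0, 1, 4] → best response Z (payoff 4)
  P2 vs B: payoffs [2, 2, 4] → best response Z (payoff 4)
  P2 vs C: payoffs [3, 4, 2] → best response Y (payoff 4)
Mutual best responses: (B,Z), (C,Y) → Nash equilibria.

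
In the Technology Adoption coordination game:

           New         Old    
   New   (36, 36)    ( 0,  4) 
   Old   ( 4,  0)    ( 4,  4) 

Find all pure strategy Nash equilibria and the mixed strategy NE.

Pure NE: (New, New) and (Old, Old); Mixed NE: p = 0.1111, q = 0.1111

Work:
Check pure NE:
(New, New): (36, 36) - no unilateral deviation beneficial
(Old, Old): (4, 4) - no unilateral deviation beneficial
Mixed NE: P1 plays New with p = 0.1111, P2 plays New with q = 0.1111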